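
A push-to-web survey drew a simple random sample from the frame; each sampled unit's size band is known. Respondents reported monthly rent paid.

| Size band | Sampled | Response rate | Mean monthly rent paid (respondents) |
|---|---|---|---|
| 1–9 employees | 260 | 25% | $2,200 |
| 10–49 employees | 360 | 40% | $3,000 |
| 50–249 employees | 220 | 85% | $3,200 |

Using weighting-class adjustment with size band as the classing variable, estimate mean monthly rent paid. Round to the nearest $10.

$2,800

Weighting each respondent by the inverse class response rate inflates each class back to its sampled size, so the class weight is n_sampled:
  1–9 employees: 260 × 2200 = 572,000
  10–49 employees: 360 × 3000 = 1,080,000
  50–249 employees: 220 × 3200 = 704,000
Adjusted estimate = 2,356,000 / 840 = 2804.76 → $2,800.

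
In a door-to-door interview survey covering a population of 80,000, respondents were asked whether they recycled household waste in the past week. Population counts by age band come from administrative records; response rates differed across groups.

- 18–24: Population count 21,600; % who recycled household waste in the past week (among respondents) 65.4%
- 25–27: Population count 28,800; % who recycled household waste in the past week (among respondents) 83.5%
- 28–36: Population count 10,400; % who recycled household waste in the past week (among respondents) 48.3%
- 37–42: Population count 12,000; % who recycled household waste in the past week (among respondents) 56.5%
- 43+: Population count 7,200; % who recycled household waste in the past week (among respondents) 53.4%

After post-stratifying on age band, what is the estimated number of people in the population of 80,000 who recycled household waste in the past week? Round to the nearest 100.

53,800

Apply each group's respondent rate to its population count:
  18–24: 21,600 × 65.4% = 14126.4
  25–27: 28,800 × 83.5% = 24,048
  28–36: 10,400 × 48.3% = 5023.2
  37–42: 12,000 × 56.5% = 6780
  43+: 7,200 × 53.4% = 3844.8
Estimated total = 53822.4 → 53,800.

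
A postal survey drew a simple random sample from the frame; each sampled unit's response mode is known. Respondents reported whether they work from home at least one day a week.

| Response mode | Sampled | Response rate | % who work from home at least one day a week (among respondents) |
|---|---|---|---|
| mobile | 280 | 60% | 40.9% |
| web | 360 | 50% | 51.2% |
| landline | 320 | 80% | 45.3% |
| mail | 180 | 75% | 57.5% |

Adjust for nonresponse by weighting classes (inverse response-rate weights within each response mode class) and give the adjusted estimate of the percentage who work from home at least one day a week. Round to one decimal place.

48.0%

With weight = n_sampled/n_responded per class, the weighted class total is n_sampled:
  mobile: 280 × 40.9 = 11,452
  web: 360 × 51.2 = 18,432
  landline: 320 × 45.3 = 14,496
  mail: 180 × 57.5 = 10,350
Adjusted estimate = 54,730 / 1,140 = 48.0088 → 48.0%.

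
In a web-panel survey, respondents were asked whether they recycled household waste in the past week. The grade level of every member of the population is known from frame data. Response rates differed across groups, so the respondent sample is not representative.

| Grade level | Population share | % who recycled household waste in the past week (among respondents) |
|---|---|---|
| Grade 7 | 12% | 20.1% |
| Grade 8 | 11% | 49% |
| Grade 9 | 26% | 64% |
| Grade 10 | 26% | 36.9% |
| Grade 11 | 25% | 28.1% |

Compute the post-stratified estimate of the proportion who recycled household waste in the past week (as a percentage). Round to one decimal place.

Reweight to the known grade level distribution:
  Grade 7: 0.12 × 20.1 = 2.412
  Grade 8: 0.11 × 49 = 5.39
  Grade 9: 0.26 × 64 = 16.64
  Grade 10: 0.26 × 36.9 = 9.594
  Grade 11: 0.25 × 28.1 = 7.025
Post-stratified estimate = 41.061 → 41.1%.

41.1%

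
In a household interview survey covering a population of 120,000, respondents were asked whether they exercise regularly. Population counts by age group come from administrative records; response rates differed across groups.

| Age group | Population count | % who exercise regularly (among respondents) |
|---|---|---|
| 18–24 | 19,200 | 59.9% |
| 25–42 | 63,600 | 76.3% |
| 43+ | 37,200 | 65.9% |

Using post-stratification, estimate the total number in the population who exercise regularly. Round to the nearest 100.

Estimated count per cell = population count × respondent percentage:
  18–24: 19,200 × 59.9% = 11500.8
  25–42: 63,600 × 76.3% = 48526.8
  43+: 37,200 × 65.9% = 24514.8
Estimated total = 84542.4 → 84,500.

84,500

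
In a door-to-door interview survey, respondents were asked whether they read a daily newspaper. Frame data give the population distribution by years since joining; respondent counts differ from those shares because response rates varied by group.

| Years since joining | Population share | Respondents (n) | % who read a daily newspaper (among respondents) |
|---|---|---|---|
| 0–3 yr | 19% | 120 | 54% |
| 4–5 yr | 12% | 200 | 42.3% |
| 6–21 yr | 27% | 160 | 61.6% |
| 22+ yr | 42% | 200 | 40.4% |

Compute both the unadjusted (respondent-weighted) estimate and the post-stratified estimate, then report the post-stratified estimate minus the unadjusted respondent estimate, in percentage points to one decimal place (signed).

+0.6 percentage points

Unadjusted (pooled respondent) estimate weights by respondent counts:
  (120/680)×54 + (200/680)×42.3 + (160/680)×61.6 + (200/680)×40.4 = 48.3471%
Post-stratifying to population shares instead:
  0.19×54 + 0.12×42.3 + 0.27×61.6 + 0.42×40.4 = 48.936%
Difference = 48.936 − 48.3471 = 0.5889 pp.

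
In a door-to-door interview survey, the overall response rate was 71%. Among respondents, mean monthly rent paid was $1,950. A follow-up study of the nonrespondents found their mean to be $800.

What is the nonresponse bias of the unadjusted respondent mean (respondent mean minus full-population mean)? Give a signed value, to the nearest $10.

+$330

Nonresponse fraction = 1 − 0.71 = 0.29.
Bias = (nonresponse fraction) × (respondent mean − nonrespondent mean)
     = 0.29 × (1950 − 800) = 0.29 × 1150 = 333.5.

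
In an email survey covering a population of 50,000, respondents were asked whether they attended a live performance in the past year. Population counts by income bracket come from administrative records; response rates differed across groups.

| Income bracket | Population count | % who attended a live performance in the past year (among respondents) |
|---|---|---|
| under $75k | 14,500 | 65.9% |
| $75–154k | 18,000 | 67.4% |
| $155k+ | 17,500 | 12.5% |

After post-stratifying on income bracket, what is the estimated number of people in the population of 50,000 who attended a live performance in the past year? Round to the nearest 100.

23,900

Each cell contributes its population count × the respondent rate:
  under $75k: 14,500 × 65.9% = 9555.5
  $75–154k: 18,000 × 67.4% = 12,132
  $155k+: 17,500 × 12.5% = 2187.5
Estimated total = 23,875 → 23,900.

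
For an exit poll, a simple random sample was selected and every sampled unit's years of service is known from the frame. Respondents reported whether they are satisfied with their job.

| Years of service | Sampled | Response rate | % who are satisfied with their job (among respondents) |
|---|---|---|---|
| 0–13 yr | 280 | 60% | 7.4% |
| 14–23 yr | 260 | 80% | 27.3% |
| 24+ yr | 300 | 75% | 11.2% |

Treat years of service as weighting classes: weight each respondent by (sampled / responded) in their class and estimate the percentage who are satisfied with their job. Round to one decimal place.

Inverse-response-rate weighting restores each class to its sampled count, so class totals weight by n_sampled:
  0–13 yr: 280 × 7.4 = 2072
  14–23 yr: 260 × 27.3 = 7098
  24+ yr: 300 × 11.2 = 3360
Adjusted estimate = 12,530 / 840 = 14.9167 → 14.9%.

14.9%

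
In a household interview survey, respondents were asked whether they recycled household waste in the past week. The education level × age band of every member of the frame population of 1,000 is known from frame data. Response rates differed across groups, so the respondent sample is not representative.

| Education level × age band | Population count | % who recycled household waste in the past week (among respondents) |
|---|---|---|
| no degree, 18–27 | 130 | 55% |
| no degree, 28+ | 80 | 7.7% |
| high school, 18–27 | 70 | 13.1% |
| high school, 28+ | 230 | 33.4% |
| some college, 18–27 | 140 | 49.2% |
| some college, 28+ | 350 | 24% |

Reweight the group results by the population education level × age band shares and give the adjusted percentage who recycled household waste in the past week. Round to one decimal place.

Reweight to the known education level × age band distribution:
  no degree, 18–27: (130/1,000) × 55 = 7.15
  no degree, 28+: (80/1,000) × 7.7 = 0.616
  high school, 18–27: (70/1,000) × 13.1 = 0.917
  high school, 28+: (230/1,000) × 33.4 = 7.682
  some college, 18–27: (140/1,000) × 49.2 = 6.888
  some college, 28+: (350/1,000) × 24 = 8.4
Post-stratified estimate = 31.653 → 31.7%.

31.7%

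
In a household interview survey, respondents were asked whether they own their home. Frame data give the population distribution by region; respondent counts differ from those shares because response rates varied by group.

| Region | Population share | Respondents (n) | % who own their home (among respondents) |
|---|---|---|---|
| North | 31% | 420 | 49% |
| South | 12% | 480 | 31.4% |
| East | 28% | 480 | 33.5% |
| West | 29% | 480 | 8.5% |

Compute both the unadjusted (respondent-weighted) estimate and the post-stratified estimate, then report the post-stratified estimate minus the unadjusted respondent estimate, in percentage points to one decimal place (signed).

+0.8 percentage points

Without adjustment, the pooled respondent share is:
  (420/1860)×49 + (480/1860)×31.4 + (480/1860)×33.5 + (480/1860)×8.5 = 30.0065%
Post-stratifying to population shares instead:
  0.31×49 + 0.12×31.4 + 0.28×33.5 + 0.29×8.5 = 30.803%
Difference = 30.803 − 30.0065 = 0.7965 pp.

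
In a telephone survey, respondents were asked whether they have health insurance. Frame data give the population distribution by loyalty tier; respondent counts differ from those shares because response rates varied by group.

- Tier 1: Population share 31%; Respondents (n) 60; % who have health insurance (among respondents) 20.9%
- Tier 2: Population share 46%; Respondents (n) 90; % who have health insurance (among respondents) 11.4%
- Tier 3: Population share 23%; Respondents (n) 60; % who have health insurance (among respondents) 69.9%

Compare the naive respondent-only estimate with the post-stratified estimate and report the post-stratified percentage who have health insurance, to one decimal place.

Naive respondent-only estimate (weights = respondent counts):
  (60/210)×20.9 + (90/210)×11.4 + (60/210)×69.9 = 30.8286%
Post-stratifying to population shares instead:
  0.31×20.9 + 0.46×11.4 + 0.23×69.9 = 27.8%

27.8%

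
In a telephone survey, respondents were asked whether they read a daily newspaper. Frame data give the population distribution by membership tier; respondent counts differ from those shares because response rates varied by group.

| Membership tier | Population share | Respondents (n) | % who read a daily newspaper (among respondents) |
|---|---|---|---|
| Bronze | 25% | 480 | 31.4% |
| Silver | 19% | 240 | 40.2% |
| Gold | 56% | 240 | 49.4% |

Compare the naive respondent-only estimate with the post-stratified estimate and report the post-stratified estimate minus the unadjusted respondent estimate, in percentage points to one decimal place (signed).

+5.1 percentage points

Without adjustment, the pooled respondent share is:
  (480/960)×31.4 + (240/960)×40.2 + (240/960)×49.4 = 38.1%
Post-stratified estimate weights by population shares:
  0.25×31.4 + 0.19×40.2 + 0.56×49.4 = 43.152%
Difference = 43.152 − 38.1 = 5.052 pp.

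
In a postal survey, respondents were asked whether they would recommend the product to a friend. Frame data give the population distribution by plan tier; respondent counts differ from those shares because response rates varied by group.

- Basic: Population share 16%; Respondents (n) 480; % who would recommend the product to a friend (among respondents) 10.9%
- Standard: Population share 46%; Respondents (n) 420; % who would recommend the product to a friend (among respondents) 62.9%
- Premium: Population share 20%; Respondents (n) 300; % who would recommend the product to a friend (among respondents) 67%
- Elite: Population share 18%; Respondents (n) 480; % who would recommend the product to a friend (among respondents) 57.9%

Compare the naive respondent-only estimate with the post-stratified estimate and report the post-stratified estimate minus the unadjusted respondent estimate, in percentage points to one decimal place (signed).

+7.2 percentage points

Unadjusted (pooled respondent) estimate weights by respondent counts:
  (480/1680)×10.9 + (420/1680)×62.9 + (300/1680)×67 + (480/1680)×57.9 = 47.3464%
Reweighting by population plan tier shares:
  0.16×10.9 + 0.46×62.9 + 0.2×67 + 0.18×57.9 = 54.5%
Difference = 54.5 − 47.3464 = 7.1536 pp.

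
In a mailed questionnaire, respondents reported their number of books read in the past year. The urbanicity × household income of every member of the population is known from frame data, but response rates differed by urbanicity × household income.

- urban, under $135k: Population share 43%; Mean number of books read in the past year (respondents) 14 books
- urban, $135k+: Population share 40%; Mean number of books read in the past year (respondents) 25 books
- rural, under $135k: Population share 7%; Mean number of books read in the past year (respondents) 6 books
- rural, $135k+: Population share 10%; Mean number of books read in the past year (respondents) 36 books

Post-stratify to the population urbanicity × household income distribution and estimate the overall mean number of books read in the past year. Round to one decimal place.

20.0

Each cell contributes population-share × respondent value:
  urban, under $135k: 0.43 × 14 = 6.02
  urban, $135k+: 0.4 × 25 = 10
  rural, under $135k: 0.07 × 6 = 0.42
  rural, $135k+: 0.1 × 36 = 3.6
Post-stratified estimate = 20.04 → 20.0.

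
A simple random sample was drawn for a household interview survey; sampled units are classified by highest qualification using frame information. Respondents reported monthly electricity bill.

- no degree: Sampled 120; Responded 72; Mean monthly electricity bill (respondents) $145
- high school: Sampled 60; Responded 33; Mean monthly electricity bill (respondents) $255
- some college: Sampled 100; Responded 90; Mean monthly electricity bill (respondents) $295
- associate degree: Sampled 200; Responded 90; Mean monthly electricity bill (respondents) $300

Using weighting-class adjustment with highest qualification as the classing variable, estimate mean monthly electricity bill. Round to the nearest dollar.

$255

Response rates by class: no degree 72/120 = 60%, high school 33/60 = 55%, some college 90/100 = 90%, associate degree 90/200 = 45%.
With weight = n_sampled/n_responded per class, the weighted class total is n_sampled:
  no degree: 120 × 145 = 17,400
  high school: 60 × 255 = 15,300
  some college: 100 × 295 = 29,500
  associate degree: 200 × 300 = 60,000
Adjusted estimate = 122,200 / 480 = 254.583 → $255.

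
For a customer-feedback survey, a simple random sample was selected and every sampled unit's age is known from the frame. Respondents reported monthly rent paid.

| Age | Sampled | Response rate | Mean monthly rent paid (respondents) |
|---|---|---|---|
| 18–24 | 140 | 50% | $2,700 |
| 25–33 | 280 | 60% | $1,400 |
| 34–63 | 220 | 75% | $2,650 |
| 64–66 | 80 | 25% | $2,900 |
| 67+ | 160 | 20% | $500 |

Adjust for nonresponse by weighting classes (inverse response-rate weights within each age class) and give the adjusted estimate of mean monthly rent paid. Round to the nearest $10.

$1,890

With weight = n_sampled/n_responded per class, the weighted class total is n_sampled:
  18–24: 140 × 2700 = 378,000
  25–33: 280 × 1400 = 392,000
  34–63: 220 × 2650 = 583,000
  64–66: 80 × 2900 = 232,000
  67+: 160 × 500 = 80,000
Adjusted estimate = 1,665,000 / 880 = 1892.05 → $1,890.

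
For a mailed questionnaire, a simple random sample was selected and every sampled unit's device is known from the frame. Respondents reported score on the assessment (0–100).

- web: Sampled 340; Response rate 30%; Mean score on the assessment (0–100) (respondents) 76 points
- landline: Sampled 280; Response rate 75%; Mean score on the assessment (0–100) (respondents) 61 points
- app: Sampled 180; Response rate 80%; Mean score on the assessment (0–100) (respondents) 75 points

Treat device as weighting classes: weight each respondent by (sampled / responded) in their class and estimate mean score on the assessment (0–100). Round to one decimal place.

70.5

With weight = n_sampled/n_responded per class, the weighted class total is n_sampled:
  web: 340 × 76 = 25,840
  landline: 280 × 61 = 17,080
  app: 180 × 75 = 13,500
Adjusted estimate = 56,420 / 800 = 70.525 → 70.5.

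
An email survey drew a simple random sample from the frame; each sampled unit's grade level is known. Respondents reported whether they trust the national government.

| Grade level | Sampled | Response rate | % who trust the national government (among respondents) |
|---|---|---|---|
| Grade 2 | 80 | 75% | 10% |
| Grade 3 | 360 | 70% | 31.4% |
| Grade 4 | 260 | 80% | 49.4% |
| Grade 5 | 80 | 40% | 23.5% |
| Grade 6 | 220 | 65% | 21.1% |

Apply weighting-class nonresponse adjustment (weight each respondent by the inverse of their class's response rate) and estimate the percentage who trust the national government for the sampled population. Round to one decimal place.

31.5%

Each respondent's weight = sampled/responded in their class; summing within a class gives n_sampled, so:
  Grade 2: 80 × 10 = 800
  Grade 3: 360 × 31.4 = 11,304
  Grade 4: 260 × 49.4 = 12,844
  Grade 5: 80 × 23.5 = 1880
  Grade 6: 220 × 21.1 = 4642
Adjusted estimate = 31,470 / 1,000 = 31.47 → 31.5%.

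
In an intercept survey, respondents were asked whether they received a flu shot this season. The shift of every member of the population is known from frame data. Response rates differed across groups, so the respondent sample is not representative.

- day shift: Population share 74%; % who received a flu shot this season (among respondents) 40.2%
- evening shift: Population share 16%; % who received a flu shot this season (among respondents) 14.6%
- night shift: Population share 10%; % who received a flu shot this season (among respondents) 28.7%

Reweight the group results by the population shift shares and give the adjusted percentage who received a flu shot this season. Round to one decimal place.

Weight each group's respondent value by its population share:
  day shift: 0.74 × 40.2 = 29.748
  evening shift: 0.16 × 14.6 = 2.336
  night shift: 0.1 × 28.7 = 2.87
Post-stratified estimate = 34.954 → 35.0%.

35.0%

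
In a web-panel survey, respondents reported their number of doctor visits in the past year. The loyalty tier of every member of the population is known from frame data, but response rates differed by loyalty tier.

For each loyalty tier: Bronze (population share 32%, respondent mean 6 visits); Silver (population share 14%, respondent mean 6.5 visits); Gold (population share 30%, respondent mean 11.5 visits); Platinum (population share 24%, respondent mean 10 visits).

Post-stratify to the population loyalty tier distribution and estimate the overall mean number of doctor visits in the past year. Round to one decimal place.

Each cell contributes population-share × respondent value:
  Bronze: 0.32 × 6 = 1.92
  Silver: 0.14 × 6.5 = 0.91
  Gold: 0.3 × 11.5 = 3.45
  Platinum: 0.24 × 10 = 2.4
Post-stratified estimate = 8.68 → 8.7.

8.7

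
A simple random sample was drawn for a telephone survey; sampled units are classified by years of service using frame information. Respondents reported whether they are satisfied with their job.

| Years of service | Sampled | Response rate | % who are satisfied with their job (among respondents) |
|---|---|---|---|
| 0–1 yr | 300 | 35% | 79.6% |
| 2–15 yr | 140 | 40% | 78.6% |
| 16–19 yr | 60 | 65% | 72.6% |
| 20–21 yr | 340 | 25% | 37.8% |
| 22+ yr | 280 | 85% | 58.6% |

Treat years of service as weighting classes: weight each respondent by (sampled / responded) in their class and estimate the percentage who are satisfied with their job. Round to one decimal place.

With weight = n_sampled/n_responded per class, the weighted class total is n_sampled:
  0–1 yr: 300 × 79.6 = 23,880
  2–15 yr: 140 × 78.6 = 11,004
  16–19 yr: 60 × 72.6 = 4356
  20–21 yr: 340 × 37.8 = 12852
  22+ yr: 280 × 58.6 = 16,408
Adjusted estimate = 68,500 / 1,120 = 61.1607 → 61.2%.

61.2%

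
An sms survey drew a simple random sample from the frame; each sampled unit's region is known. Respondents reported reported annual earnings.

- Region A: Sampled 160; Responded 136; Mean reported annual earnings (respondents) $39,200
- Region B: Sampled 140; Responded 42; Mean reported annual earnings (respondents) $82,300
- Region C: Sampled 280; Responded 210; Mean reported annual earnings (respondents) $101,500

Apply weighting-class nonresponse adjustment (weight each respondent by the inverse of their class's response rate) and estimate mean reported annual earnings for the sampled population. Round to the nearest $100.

$79,700

Response rates by class: Region A 136/160 = 85%, Region B 42/140 = 30%, Region C 210/280 = 75%.
Weighting each respondent by the inverse class response rate inflates each class back to its sampled size, so the class weight is n_sampled:
  Region A: 160 × 39,200 = 6,272,000
  Region B: 140 × 82,300 = 11,522,000
  Region C: 280 × 101,500 = 28,420,000
Adjusted estimate = 46,214,000 / 580 = 79679.3 → $79,700.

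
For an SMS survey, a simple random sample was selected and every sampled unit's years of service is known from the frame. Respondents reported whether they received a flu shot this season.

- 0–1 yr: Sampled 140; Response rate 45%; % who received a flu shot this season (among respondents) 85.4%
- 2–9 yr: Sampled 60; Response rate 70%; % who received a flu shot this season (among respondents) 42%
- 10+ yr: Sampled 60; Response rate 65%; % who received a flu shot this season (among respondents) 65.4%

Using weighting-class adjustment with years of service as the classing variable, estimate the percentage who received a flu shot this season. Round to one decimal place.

Inverse-response-rate weighting restores each class to its sampled count, so class totals weight by n_sampled:
  0–1 yr: 140 × 85.4 = 11,956
  2–9 yr: 60 × 42 = 2520
  10+ yr: 60 × 65.4 = 3924
Adjusted estimate = 18,400 / 260 = 70.7692 → 70.8%.

70.8%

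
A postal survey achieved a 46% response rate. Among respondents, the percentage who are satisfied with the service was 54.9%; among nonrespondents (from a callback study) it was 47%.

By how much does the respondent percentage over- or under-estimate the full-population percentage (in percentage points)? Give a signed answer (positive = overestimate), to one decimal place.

Nonresponse fraction = 1 − 0.46 = 0.54.
Bias = (nonresponse fraction) × (respondent percentage − nonrespondent percentage)
     = 0.54 × (54.9 − 47) = 0.54 × 7.9 = 4.266.

+4.3 percentage points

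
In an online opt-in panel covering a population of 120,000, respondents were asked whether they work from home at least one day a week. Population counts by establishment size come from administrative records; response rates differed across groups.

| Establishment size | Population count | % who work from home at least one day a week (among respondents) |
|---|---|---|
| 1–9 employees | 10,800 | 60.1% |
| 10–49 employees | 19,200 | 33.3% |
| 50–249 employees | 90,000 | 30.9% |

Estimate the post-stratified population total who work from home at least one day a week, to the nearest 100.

40,700

Apply each group's respondent rate to its population count:
  1–9 employees: 10,800 × 60.1% = 6490.8
  10–49 employees: 19,200 × 33.3% = 6393.6
  50–249 employees: 90,000 × 30.9% = 27,810
Estimated total = 40694.4 → 40,700.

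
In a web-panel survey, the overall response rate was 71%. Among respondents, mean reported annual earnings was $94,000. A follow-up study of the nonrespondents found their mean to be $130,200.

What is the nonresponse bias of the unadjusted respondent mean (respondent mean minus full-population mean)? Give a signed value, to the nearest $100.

Nonresponse fraction = 1 − 0.71 = 0.29.
Bias = (nonresponse fraction) × (respondent mean − nonrespondent mean)
     = 0.29 × (94,000 − 130,200) = 0.29 × -36,200 = -10,498.

-$10,500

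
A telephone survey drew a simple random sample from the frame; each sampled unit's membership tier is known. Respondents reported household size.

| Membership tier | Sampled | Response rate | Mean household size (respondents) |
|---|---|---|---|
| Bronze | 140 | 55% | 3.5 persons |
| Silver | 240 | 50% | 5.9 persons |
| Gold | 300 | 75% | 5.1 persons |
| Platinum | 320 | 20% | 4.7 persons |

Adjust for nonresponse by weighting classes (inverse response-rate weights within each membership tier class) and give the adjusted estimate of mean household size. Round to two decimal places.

4.94

With weight = n_sampled/n_responded per class, the weighted class total is n_sampled:
  Bronze: 140 × 3.5 = 490
  Silver: 240 × 5.9 = 1416
  Gold: 300 × 5.1 = 1530
  Platinum: 320 × 4.7 = 1504
Adjusted estimate = 4940 / 1,000 = 4.94 → 4.94.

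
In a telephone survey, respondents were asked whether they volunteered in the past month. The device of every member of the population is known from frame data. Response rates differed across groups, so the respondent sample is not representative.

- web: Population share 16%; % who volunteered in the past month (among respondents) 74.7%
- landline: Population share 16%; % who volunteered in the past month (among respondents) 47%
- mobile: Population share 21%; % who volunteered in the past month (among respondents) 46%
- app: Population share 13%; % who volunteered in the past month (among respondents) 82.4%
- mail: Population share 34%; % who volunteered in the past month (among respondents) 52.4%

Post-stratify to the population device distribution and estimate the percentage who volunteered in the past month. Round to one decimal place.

57.7%

Each cell contributes population-share × respondent value:
  web: 0.16 × 74.7 = 11.952
  landline: 0.16 × 47 = 7.52
  mobile: 0.21 × 46 = 9.66
  app: 0.13 × 82.4 = 10.712
  mail: 0.34 × 52.4 = 17.816
Post-stratified estimate = 57.66 → 57.7%.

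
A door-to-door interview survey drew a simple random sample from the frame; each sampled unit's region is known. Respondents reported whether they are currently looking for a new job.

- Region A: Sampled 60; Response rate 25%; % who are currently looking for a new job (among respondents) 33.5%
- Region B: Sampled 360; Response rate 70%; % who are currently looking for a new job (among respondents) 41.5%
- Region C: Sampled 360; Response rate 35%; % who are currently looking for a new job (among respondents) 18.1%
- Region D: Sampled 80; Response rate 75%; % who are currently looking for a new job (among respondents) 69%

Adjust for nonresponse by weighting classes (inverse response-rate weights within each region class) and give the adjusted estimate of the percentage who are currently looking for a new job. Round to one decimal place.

Inverse-response-rate weighting restores each class to its sampled count, so class totals weight by n_sampled:
  Region A: 60 × 33.5 = 2010
  Region B: 360 × 41.5 = 14,940
  Region C: 360 × 18.1 = 6516
  Region D: 80 × 69 = 5520
Adjusted estimate = 28,986 / 860 = 33.7047 → 33.7%.

33.7%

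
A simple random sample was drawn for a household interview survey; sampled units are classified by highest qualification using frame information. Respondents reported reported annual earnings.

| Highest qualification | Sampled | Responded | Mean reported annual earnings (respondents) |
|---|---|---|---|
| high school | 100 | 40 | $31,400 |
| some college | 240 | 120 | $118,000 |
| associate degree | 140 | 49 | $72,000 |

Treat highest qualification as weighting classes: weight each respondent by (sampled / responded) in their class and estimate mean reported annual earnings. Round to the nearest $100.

Response rates by class: high school 40/100 = 40%, some college 120/240 = 50%, associate degree 49/140 = 35%.
Inverse-response-rate weighting restores each class to its sampled count, so class totals weight by n_sampled:
  high school: 100 × 31,400 = 3,140,000
  some college: 240 × 118,000 = 28,320,000
  associate degree: 140 × 72,000 = 10,080,000
Adjusted estimate = 41,540,000 / 480 = 86541.7 → $86,500.

$86,500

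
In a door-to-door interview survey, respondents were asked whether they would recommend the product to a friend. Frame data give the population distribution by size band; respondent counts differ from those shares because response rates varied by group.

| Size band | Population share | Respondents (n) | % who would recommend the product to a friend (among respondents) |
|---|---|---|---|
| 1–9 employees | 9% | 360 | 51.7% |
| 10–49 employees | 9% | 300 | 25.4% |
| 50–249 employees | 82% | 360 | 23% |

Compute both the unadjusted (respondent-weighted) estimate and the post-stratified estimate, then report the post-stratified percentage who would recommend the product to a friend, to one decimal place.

25.8%

Unadjusted (pooled respondent) estimate weights by respondent counts:
  (360/1020)×51.7 + (300/1020)×25.4 + (360/1020)×23 = 33.8353%
Reweighting by population size band shares:
  0.09×51.7 + 0.09×25.4 + 0.82×23 = 25.799%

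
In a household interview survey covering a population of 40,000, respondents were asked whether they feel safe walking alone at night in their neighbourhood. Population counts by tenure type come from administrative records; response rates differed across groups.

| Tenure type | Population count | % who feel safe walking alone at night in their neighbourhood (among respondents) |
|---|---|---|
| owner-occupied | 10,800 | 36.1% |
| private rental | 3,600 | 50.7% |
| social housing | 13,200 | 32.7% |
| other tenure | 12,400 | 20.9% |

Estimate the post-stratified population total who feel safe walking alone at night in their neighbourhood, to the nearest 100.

Each cell contributes its population count × the respondent rate:
  owner-occupied: 10,800 × 36.1% = 3898.8
  private rental: 3,600 × 50.7% = 1825.2
  social housing: 13,200 × 32.7% = 4316.4
  other tenure: 12,400 × 20.9% = 2591.6
Estimated total = 12,632 → 12,600.

12,600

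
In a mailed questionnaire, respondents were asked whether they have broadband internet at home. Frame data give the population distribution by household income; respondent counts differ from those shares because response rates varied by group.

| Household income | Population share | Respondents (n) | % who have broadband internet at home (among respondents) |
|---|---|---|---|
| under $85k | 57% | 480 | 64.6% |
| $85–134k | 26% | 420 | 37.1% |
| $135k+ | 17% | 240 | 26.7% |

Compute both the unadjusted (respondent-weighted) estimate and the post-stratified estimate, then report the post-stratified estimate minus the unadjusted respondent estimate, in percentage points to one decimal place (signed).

Naive respondent-only estimate (weights = respondent counts):
  (480/1140)×64.6 + (420/1140)×37.1 + (240/1140)×26.7 = 46.4895%
Post-stratified estimate weights by population shares:
  0.57×64.6 + 0.26×37.1 + 0.17×26.7 = 51.007%
Difference = 51.007 − 46.4895 = 4.5175 pp.

+4.5 percentage points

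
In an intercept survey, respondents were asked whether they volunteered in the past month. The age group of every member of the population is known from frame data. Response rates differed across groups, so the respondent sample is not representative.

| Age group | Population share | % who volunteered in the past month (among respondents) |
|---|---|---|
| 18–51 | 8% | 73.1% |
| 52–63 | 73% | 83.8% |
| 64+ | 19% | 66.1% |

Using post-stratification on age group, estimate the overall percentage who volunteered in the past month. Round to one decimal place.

79.6%

Weight each group's respondent value by its population share:
  18–51: 0.08 × 73.1 = 5.848
  52–63: 0.73 × 83.8 = 61.174
  64+: 0.19 × 66.1 = 12.559
Post-stratified estimate = 79.581 → 79.6%.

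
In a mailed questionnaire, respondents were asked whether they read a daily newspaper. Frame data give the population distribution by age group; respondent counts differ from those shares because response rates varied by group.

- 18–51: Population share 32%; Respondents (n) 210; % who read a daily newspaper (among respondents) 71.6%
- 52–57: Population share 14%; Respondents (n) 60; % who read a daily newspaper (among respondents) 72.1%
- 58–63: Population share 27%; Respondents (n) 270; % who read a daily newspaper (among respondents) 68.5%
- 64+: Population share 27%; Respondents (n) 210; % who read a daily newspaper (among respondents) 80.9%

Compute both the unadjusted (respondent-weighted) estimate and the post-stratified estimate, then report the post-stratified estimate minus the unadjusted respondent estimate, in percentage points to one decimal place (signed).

+0.2 percentage points

Unadjusted (pooled respondent) estimate weights by respondent counts:
  (210/750)×71.6 + (60/750)×72.1 + (270/750)×68.5 + (210/750)×80.9 = 73.128%
Post-stratifying to population shares instead:
  0.32×71.6 + 0.14×72.1 + 0.27×68.5 + 0.27×80.9 = 73.344%
Difference = 73.344 − 73.128 = 0.216 pp.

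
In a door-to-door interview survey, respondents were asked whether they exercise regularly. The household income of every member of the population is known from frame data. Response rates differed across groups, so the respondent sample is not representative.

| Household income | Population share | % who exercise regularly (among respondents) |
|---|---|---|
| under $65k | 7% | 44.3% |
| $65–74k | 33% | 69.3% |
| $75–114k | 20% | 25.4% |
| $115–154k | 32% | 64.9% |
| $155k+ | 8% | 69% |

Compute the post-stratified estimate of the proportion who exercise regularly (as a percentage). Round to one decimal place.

Weight each group's respondent value by its population share:
  under $65k: 0.07 × 44.3 = 3.101
  $65–74k: 0.33 × 69.3 = 22.869
  $75–114k: 0.2 × 25.4 = 5.08
  $115–154k: 0.32 × 64.9 = 20.768
  $155k+: 0.08 × 69 = 5.52
Post-stratified estimate = 57.338 → 57.3%.

57.3%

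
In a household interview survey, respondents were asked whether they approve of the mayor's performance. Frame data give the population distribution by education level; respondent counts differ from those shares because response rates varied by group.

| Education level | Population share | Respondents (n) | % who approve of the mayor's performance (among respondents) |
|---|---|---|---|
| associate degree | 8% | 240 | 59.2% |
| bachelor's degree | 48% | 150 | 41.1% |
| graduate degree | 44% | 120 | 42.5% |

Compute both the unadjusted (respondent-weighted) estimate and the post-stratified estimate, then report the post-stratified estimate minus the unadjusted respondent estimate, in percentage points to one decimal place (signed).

-6.8 percentage points

Without adjustment, the pooled respondent share is:
  (240/510)×59.2 + (150/510)×41.1 + (120/510)×42.5 = 49.9471%
Post-stratified estimate weights by population shares:
  0.08×59.2 + 0.48×41.1 + 0.44×42.5 = 43.164%
Difference = 43.164 − 49.9471 = -6.7831 pp.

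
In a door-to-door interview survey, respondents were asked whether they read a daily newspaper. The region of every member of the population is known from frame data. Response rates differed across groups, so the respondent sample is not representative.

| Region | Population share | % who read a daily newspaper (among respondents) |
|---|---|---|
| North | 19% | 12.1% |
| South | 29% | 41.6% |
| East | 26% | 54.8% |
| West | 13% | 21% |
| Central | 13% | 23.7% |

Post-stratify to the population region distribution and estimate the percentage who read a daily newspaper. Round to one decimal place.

34.4%

Post-stratification weights by population share, not respondent share:
  North: 0.19 × 12.1 = 2.299
  South: 0.29 × 41.6 = 12.064
  East: 0.26 × 54.8 = 14.248
  West: 0.13 × 21 = 2.73
  Central: 0.13 × 23.7 = 3.081
Post-stratified estimate = 34.422 → 34.4%.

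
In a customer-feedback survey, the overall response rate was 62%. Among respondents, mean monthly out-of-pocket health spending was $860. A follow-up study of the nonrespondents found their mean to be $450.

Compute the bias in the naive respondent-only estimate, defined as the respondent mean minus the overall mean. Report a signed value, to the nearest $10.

+$160

Nonresponse fraction = 1 − 0.62 = 0.38.
Bias = (nonresponse fraction) × (respondent mean − nonrespondent mean)
     = 0.38 × (860 − 450) = 0.38 × 410 = 155.8.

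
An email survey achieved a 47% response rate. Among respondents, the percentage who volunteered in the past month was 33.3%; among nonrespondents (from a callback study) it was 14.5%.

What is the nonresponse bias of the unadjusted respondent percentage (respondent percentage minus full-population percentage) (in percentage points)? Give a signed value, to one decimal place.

Nonresponse fraction = 1 − 0.47 = 0.53.
Bias = (nonresponse fraction) × (respondent percentage − nonrespondent percentage)
     = 0.53 × (33.3 − 14.5) = 0.53 × 18.8 = 9.964.

+10.0 percentage points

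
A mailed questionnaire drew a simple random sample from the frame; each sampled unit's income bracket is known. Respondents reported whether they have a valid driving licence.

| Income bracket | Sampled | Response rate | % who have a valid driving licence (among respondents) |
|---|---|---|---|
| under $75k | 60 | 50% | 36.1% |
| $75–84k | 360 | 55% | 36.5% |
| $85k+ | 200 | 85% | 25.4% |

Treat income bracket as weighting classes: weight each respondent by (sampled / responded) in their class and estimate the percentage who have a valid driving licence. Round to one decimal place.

32.9%

Each respondent's weight = sampled/responded in their class; summing within a class gives n_sampled, so:
  under $75k: 60 × 36.1 = 2166
  $75–84k: 360 × 36.5 = 13,140
  $85k+: 200 × 25.4 = 5080
Adjusted estimate = 20,386 / 620 = 32.8806 → 32.9%.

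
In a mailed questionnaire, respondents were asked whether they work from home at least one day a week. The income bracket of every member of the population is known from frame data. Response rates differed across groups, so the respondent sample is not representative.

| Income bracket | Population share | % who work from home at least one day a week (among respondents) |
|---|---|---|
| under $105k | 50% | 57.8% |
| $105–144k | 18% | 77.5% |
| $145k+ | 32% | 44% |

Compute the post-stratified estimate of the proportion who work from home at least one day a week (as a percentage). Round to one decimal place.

56.9%

Reweight to the known income bracket distribution:
  under $105k: 0.5 × 57.8 = 28.9
  $105–144k: 0.18 × 77.5 = 13.95
  $145k+: 0.32 × 44 = 14.08
Post-stratified estimate = 56.93 → 56.9%.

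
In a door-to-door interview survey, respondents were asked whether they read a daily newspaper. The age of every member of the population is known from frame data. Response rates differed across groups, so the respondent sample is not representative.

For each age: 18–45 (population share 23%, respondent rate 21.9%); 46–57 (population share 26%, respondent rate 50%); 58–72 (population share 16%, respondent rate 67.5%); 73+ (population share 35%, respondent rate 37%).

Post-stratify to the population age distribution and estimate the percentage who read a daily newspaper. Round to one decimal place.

41.8%

Post-stratification weights by population share, not respondent share:
  18–45: 0.23 × 21.9 = 5.037
  46–57: 0.26 × 50 = 13
  58–72: 0.16 × 67.5 = 10.8
  73+: 0.35 × 37 = 12.95
Post-stratified estimate = 41.787 → 41.8%.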